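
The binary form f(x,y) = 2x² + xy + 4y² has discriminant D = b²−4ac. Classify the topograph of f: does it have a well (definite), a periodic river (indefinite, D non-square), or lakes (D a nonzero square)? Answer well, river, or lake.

D = b²−4ac = 1² − 4·2·4 = -31
D < 0 ⇒ definite ⇒ every region one sign ⇒ single well

well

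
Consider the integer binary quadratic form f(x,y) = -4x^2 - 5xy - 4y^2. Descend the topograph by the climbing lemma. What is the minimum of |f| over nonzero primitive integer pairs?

translate: b→-3 (≡5 mod 8), so (4,5,4)→(4,-3,3)
flip: (4,-3,3)→(3,3,4)
reduced (well bottom): (3,3,4) with a≤c, −a<b≤a
well minimum |f| = |-3| = 3 (negative-definite)

3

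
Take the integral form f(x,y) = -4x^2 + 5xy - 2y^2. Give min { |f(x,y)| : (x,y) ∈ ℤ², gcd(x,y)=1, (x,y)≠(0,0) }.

translate: b→3 (≡-5 mod 8), so (4,-5,2)→(4,3,1)
flip: (4,3,1)→(1,-3,4)
translate: b→1 (≡-3 mod 2), so (1,-3,4)→(1,1,2)
reduced (well bottom): (1,1,2) with a≤c, −a<b≤a
well minimum |f| = |-1| = 1 (negative-definite)

1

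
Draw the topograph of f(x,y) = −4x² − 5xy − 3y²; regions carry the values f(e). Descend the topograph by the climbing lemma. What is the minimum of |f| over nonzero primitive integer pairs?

translate: b→-3 (≡5 mod 8), so (4,5,3)→(4,-3,2)
flip: (4,-3,2)→(2,3,4)
translate: b→-1 (≡3 mod 4), so (2,3,4)→(2,-1,3)
reduced (well bottom): (2,-1,3) with a≤c, −a<b≤a
well minimum |f| = |-2| = 2 (negative-definite)

2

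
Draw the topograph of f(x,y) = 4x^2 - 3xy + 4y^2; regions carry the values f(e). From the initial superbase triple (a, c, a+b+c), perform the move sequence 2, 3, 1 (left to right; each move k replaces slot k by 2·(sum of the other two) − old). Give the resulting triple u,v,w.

start (4,4,5) = (f(1,0),f(0,1),f(1,1))
replace slot 2: 2·(4+5) − 4 = 14 → (4,14,5)
replace slot 3: 2·(4+14) − 5 = 31 → (4,14,31)
replace slot 1: 2·(14+31) − 4 = 86 → (86,14,31)

86,14,31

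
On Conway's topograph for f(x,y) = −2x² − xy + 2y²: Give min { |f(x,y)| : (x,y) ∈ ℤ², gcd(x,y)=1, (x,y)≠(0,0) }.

descent: ρ → (2,1,-2)  [lands on river]
river: ρ → (-2,3,1)
river: ρ → (1,3,-2)
river: ρ → (-2,1,2)
river: ρ → (2,3,-1)
river: ρ → (-1,3,2)
closes: descent 1, river 6
min |a| on river = 1

1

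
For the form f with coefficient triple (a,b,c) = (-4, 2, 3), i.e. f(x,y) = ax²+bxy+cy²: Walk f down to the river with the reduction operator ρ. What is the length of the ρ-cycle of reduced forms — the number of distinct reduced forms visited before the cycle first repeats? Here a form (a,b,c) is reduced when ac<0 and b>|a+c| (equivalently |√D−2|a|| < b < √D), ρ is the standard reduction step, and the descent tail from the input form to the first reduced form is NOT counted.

D = 52, ⌊√D⌋ = 7
river: ρ → (3,4,-3)
river: ρ → (-3,2,4)
river: ρ → (4,6,-1)
river: ρ → (-1,6,4)
river: ρ → (4,2,-3)
river: ρ → (-3,4,3)
river: ρ → (3,2,-4)
river: ρ → (-4,6,1)
river: ρ → (1,6,-4)
river: ρ → (-4,2,3)
ρ-cycle length = 10 (tail of 0 descent steps not counted)

10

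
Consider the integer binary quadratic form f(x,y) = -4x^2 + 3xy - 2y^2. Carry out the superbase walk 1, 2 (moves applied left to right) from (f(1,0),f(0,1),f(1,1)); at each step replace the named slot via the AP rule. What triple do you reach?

start (-4,-2,-3) = (f(1,0),f(0,1),f(1,1))
replace slot 1: 2·((-2)+(-3)) − (-4) = -6 → (-6,-2,-3)
replace slot 2: 2·((-6)+(-3)) − (-2) = -16 → (-6,-16,-3)

-6,-16,-3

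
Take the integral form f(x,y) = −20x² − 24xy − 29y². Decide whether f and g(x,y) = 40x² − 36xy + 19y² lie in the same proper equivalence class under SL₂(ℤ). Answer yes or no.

D₁ = -1744, D₂ = -1744
f is negative-definite; reduce −f:
−f: translate: b→-16 (≡24 mod 40), so (20,24,29)→(20,-16,25)
−f: reduced (well bottom): (20,-16,25) with a≤c, −a<b≤a
flip sign back: reduced form of f is (-20,16,-25)
g: flip: (40,-36,19)→(19,36,40)
g: translate: b→-2 (≡36 mod 38), so (19,36,40)→(19,-2,23)
g: reduced (well bottom): (19,-2,23) with a≤c, −a<b≤a
reduced forms (-20, 16, -25) vs (19, -2, 23) ⇒ inequivalent

no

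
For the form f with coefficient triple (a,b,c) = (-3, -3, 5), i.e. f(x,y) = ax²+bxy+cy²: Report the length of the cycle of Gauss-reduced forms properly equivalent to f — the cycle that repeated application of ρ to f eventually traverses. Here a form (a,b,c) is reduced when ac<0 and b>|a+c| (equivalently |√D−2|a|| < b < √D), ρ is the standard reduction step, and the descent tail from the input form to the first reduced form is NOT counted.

D = 69, ⌊√D⌋ = 8
descent: ρ → (5,3,-3)  [lands on river]
river: ρ → (-3,3,5)
river: ρ → (5,7,-1)
river: ρ → (-1,7,5)
ρ-cycle length = 4 (tail of 1 descent step not counted)

4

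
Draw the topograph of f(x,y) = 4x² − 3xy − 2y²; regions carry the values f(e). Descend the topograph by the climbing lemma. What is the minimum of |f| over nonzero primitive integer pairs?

descent: ρ → (-2,3,4)  [lands on river]
river: ρ → (4,5,-1)
river: ρ → (-1,5,4)
river: ρ → (4,3,-2)
river: ρ → (-2,5,2)
river: ρ → (2,3,-4)
river: ρ → (-4,5,1)
river: ρ → (1,5,-4)
river: ρ → (-4,3,2)
river: ρ → (2,5,-2)
closes: descent 1, river 10
min |a| on river = 1

1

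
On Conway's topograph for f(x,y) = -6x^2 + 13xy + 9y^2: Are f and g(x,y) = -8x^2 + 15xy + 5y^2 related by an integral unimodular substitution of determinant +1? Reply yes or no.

D₁ = 385, D₂ = 385
river cycle of f (length 12): (9, 5, -10), (-10, 15, 4), (4, 17, -6), (-6, 19, 1), (1, 19, -6), (-6, 17, 4), (4, 15, -10), (-10, 5, 9), (9, 13, -6), (-6, 11, 11), … (2 more)
river cycle of g (length 10): (5, 15, -8), (-8, 17, 3), (3, 19, -2), (-2, 17, 12), (12, 7, -7), (-7, 7, 12), (12, 17, -2), (-2, 19, 3), (3, 17, -8), (-8, 15, 5)
cycles differ ⇒ inequivalent

no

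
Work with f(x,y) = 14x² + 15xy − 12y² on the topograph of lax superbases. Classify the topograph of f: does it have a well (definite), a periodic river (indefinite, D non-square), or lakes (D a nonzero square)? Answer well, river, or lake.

D = b²−4ac = 15² − 4·14·(-12) = 897
D > 0 non-square ⇒ indefinite ⇒ periodic river

river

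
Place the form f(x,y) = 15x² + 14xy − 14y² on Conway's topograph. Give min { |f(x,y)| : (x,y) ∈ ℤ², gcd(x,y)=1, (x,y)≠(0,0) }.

river: ρ → (-14,14,15)
river: ρ → (15,16,-13)
river: ρ → (-13,10,18)
river: ρ → (18,26,-5)
river: ρ → (-5,24,23)
river: ρ → (23,22,-6)
river: ρ → (-6,26,15)
river: ρ → (15,4,-17)
river: ρ → (-17,30,2)
river: ρ → (2,30,-17)
river: ρ → (-17,4,15)
river: ρ → (15,26,-6)
river: ρ → (-6,22,23)
river: ρ → (23,24,-5)
river: ρ → (-5,26,18)
river: ρ → (18,10,-13)
river: ρ → (-13,16,15)
river: ρ → (15,14,-14)
closes: descent 0, river 18
min |a| on river = 2

2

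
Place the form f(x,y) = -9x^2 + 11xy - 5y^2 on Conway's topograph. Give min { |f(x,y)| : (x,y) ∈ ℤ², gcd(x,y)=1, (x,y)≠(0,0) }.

translate: b→7 (≡-11 mod 18), so (9,-11,5)→(9,7,3)
flip: (9,7,3)→(3,-7,9)
translate: b→-1 (≡-7 mod 6), so (3,-7,9)→(3,-1,5)
reduced (well bottom): (3,-1,5) with a≤c, −a<b≤a
well minimum |f| = |-3| = 3 (negative-definite)

3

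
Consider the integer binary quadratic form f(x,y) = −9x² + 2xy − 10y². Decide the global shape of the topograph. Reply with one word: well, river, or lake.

D = b²−4ac = 2² − 4·(-9)·(-10) = -356
D < 0 ⇒ definite ⇒ every region one sign ⇒ single well

well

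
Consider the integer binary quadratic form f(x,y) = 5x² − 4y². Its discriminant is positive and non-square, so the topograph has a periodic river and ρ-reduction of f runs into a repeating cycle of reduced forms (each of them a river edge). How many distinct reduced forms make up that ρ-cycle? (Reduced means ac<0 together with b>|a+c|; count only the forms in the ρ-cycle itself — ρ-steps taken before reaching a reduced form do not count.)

D = 80, ⌊√D⌋ = 8
descent: ρ → (-4,8,1)  [lands on river]
river: ρ → (1,8,-4)
ρ-cycle length = 2 (tail of 1 descent step not counted)

2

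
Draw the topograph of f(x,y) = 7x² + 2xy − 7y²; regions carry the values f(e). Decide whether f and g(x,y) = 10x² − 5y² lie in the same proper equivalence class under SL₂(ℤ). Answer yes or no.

D₁ = 200, D₂ = 200
river cycle of f (length 6): (-7, 12, 2), (2, 12, -7), (-7, 2, 7), (7, 12, -2), (-2, 12, 7), (7, 2, -7)
river cycle of g (length 2): (-5, 10, 5), (5, 10, -5)
cycles differ ⇒ inequivalent

no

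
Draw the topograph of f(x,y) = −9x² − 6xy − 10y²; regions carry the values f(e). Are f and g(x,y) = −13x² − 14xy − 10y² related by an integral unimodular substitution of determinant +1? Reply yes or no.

D₁ = -324, D₂ = -324
f is negative-definite; reduce −f:
−f: reduced (well bottom): (9,6,10) with a≤c, −a<b≤a
flip sign back: reduced form of f is (-9,-6,-10)
g is negative-definite; reduce −g:
−g: translate: b→-12 (≡14 mod 26), so (13,14,10)→(13,-12,9)
−g: flip: (13,-12,9)→(9,12,13)
−g: translate: b→-6 (≡12 mod 18), so (9,12,13)→(9,-6,10)
−g: reduced (well bottom): (9,-6,10) with a≤c, −a<b≤a
flip sign back: reduced form of g is (-9,6,-10)
reduced forms (-9, -6, -10) vs (-9, 6, -10) ⇒ inequivalent

no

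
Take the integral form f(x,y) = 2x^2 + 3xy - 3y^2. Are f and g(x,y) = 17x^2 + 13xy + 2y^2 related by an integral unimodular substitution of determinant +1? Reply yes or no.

D₁ = 33, D₂ = 33
river cycle of f (length 4): (-3, 3, 2), (2, 5, -1), (-1, 5, 2), (2, 3, -3)
river cycle of g (length 4): (2, 3, -3), (-3, 3, 2), (2, 5, -1), (-1, 5, 2)
cycles coincide ⇒ equivalent

yes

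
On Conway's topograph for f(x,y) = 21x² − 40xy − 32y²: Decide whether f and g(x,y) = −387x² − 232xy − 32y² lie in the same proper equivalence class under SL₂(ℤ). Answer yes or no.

D₁ = 4288, D₂ = 4288
river cycle of f (length 24): (-32, 40, 21), (21, 44, -28), (-28, 12, 37), (37, 62, -3), (-3, 64, 16), (16, 64, -3), (-3, 62, 37), (37, 12, -28), (-28, 44, 21), (21, 40, -32), … (14 more)
river cycle of g (length 24): (-32, 40, 21), (21, 44, -28), (-28, 12, 37), (37, 62, -3), (-3, 64, 16), (16, 64, -3), (-3, 62, 37), (37, 12, -28), (-28, 44, 21), (21, 40, -32), … (14 more)
cycles coincide ⇒ equivalent

yes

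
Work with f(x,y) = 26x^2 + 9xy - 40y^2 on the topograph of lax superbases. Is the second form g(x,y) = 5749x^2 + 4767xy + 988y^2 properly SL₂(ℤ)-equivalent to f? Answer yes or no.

D₁ = 4241, D₂ = 4241
river cycle of f (length 106): (26, 61, -5), (-5, 59, 38), (38, 17, -26), (-26, 35, 29), (29, 23, -32), (-32, 41, 20), (20, 39, -34), (-34, 29, 25), (25, 21, -38), (-38, 55, 8), … (96 more)
river cycle of g (length 106): (26, 61, -5), (-5, 59, 38), (38, 17, -26), (-26, 35, 29), (29, 23, -32), (-32, 41, 20), (20, 39, -34), (-34, 29, 25), (25, 21, -38), (-38, 55, 8), … (96 more)
cycles coincide ⇒ equivalent

yes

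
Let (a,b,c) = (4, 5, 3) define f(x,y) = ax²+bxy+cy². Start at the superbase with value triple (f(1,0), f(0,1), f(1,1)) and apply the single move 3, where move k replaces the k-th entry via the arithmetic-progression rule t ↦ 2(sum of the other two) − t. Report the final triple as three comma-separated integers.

start (4,3,12) = (f(1,0),f(0,1),f(1,1))
replace slot 3: 2·(4+3) − 12 = 2 → (4,3,2)

4,3,2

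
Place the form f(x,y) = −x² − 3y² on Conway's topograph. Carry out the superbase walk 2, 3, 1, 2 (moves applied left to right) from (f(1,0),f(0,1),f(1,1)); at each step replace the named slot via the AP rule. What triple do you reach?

start (-1,-3,-4) = (f(1,0),f(0,1),f(1,1))
replace slot 2: 2·((-1)+(-4)) − (-3) = -7 → (-1,-7,-4)
replace slot 3: 2·((-1)+(-7)) − (-4) = -12 → (-1,-7,-12)
replace slot 1: 2·((-7)+(-12)) − (-1) = -37 → (-37,-7,-12)
replace slot 2: 2·((-37)+(-12)) − (-7) = -91 → (-37,-91,-12)

-37,-91,-12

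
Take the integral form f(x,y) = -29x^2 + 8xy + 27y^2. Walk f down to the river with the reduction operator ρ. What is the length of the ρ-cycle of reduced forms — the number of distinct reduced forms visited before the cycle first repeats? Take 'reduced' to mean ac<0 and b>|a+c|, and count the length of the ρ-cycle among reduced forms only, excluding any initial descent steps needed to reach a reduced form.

D = 3196, ⌊√D⌋ = 56
river: ρ → (27,46,-10)
river: ρ → (-10,54,7)
river: ρ → (7,44,-45)
river: ρ → (-45,46,6)
river: ρ → (6,50,-29)
river: ρ → (-29,8,27)
ρ-cycle length = 6 (tail of 0 descent steps not counted)

6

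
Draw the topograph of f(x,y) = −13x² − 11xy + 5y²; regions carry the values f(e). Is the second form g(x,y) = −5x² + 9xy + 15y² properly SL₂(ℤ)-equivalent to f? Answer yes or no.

D₁ = 381, D₂ = 381
river cycle of f (length 6): (5, 11, -13), (-13, 15, 3), (3, 15, -13), (-13, 11, 5), (5, 19, -1), (-1, 19, 5)
river cycle of g (length 6): (-5, 19, 1), (1, 19, -5), (-5, 11, 13), (13, 15, -3), (-3, 15, 13), (13, 11, -5)
cycles differ ⇒ inequivalent

no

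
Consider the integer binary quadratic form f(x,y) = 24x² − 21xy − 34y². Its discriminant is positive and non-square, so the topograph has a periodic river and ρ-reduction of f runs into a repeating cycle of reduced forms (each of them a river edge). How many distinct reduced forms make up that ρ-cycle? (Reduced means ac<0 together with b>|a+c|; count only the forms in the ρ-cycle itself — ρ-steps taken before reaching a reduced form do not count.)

D = 3705, ⌊√D⌋ = 60
descent: ρ → (-34,21,24)  [lands on river]
river: ρ → (24,27,-31)
river: ρ → (-31,35,20)
river: ρ → (20,45,-21)
river: ρ → (-21,39,26)
river: ρ → (26,13,-34)
river: ρ → (-34,55,5)
river: ρ → (5,55,-34)
river: ρ → (-34,13,26)
river: ρ → (26,39,-21)
river: ρ → (-21,45,20)
river: ρ → (20,35,-31)
river: ρ → (-31,27,24)
river: ρ → (24,21,-34)
river: ρ → (-34,47,11)
river: ρ → (11,41,-46)
river: ρ → (-46,51,6)
river: ρ → (6,57,-19)
river: ρ → (-19,57,6)
river: ρ → (6,51,-46)
river: ρ → (-46,41,11)
river: ρ → (11,47,-34)
ρ-cycle length = 22 (tail of 1 descent step not counted)

22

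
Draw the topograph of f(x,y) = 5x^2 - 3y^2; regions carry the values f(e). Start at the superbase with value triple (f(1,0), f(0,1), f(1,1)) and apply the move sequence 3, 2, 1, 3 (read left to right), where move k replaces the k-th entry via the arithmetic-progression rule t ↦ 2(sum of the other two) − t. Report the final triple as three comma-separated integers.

start (5,-3,2) = (f(1,0),f(0,1),f(1,1))
replace slot 3: 2·(5+(-3)) − 2 = 2 → (5,-3,2)
replace slot 2: 2·(5+2) − (-3) = 17 → (5,17,2)
replace slot 1: 2·(17+2) − 5 = 33 → (33,17,2)
replace slot 3: 2·(33+17) − 2 = 98 → (33,17,98)

33,17,98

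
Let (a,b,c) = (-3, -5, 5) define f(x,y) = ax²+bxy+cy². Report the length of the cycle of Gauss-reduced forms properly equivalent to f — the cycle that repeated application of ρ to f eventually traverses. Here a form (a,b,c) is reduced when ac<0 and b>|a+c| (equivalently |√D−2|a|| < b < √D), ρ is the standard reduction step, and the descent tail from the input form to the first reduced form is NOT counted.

D = 85, ⌊√D⌋ = 9
descent: ρ → (5,5,-3)  [lands on river]
river: ρ → (-3,7,3)
river: ρ → (3,5,-5)
river: ρ → (-5,5,3)
river: ρ → (3,7,-3)
river: ρ → (-3,5,5)
ρ-cycle length = 6 (tail of 1 descent step not counted)

6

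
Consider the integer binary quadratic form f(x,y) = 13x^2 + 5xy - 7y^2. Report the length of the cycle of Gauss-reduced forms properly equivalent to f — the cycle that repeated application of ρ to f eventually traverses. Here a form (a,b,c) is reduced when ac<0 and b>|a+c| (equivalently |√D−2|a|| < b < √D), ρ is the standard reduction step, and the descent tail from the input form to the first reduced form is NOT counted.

D = 389, ⌊√D⌋ = 19
descent: ρ → (-7,9,11)  [lands on river]
river: ρ → (11,13,-5)
river: ρ → (-5,17,5)
river: ρ → (5,13,-11)
river: ρ → (-11,9,7)
river: ρ → (7,19,-1)
river: ρ → (-1,19,7)
river: ρ → (7,9,-11)
river: ρ → (-11,13,5)
river: ρ → (5,17,-5)
river: ρ → (-5,13,11)
river: ρ → (11,9,-7)
river: ρ → (-7,19,1)
river: ρ → (1,19,-7)
ρ-cycle length = 14 (tail of 1 descent step not counted)

14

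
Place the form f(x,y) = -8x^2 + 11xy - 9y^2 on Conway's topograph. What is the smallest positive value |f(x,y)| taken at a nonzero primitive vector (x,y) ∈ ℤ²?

translate: b→5 (≡-11 mod 16), so (8,-11,9)→(8,5,6)
flip: (8,5,6)→(6,-5,8)
reduced (well bottom): (6,-5,8) with a≤c, −a<b≤a
well minimum |f| = |-6| = 6 (negative-definite)

6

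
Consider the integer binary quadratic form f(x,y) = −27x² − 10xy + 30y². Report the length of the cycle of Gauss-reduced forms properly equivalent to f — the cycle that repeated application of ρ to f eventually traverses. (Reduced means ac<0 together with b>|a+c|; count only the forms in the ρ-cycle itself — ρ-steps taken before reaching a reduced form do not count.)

D = 3340, ⌊√D⌋ = 57
descent: ρ → (30,10,-27)  [lands on river]
river: ρ → (-27,44,13)
river: ρ → (13,34,-42)
river: ρ → (-42,50,5)
river: ρ → (5,50,-42)
river: ρ → (-42,34,13)
river: ρ → (13,44,-27)
river: ρ → (-27,10,30)
river: ρ → (30,50,-7)
river: ρ → (-7,48,37)
river: ρ → (37,26,-18)
river: ρ → (-18,46,17)
river: ρ → (17,56,-3)
river: ρ → (-3,52,53)
river: ρ → (53,54,-2)
river: ρ → (-2,54,53)
river: ρ → (53,52,-3)
river: ρ → (-3,56,17)
river: ρ → (17,46,-18)
river: ρ → (-18,26,37)
river: ρ → (37,48,-7)
river: ρ → (-7,50,30)
ρ-cycle length = 22 (tail of 1 descent step not counted)

22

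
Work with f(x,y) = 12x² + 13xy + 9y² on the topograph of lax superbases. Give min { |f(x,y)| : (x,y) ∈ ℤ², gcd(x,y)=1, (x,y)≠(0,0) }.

translate: b→-11 (≡13 mod 24), so (12,13,9)→(12,-11,8)
flip: (12,-11,8)→(8,11,12)
translate: b→-5 (≡11 mod 16), so (8,11,12)→(8,-5,9)
reduced (well bottom): (8,-5,9) with a≤c, −a<b≤a
well minimum = a = 8

8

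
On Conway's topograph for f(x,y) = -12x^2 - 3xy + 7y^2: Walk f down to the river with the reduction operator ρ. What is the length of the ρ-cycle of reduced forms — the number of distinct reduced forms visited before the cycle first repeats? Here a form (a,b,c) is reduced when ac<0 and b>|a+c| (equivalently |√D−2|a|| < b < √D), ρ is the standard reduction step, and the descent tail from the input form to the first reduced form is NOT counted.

D = 345, ⌊√D⌋ = 18
descent: ρ → (7,17,-2)  [lands on river]
river: ρ → (-2,15,15)
river: ρ → (15,15,-2)
river: ρ → (-2,17,7)
river: ρ → (7,11,-8)
river: ρ → (-8,5,10)
river: ρ → (10,15,-3)
river: ρ → (-3,15,10)
river: ρ → (10,5,-8)
river: ρ → (-8,11,7)
ρ-cycle length = 10 (tail of 1 descent step not counted)

10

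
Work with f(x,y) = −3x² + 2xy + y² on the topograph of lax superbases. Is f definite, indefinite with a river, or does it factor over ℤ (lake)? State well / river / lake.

D = b²−4ac = 2² − 4·(-3)·1 = 16
D = 4² is a perfect square ⇒ form factors over ℤ ⇒ lakes

lake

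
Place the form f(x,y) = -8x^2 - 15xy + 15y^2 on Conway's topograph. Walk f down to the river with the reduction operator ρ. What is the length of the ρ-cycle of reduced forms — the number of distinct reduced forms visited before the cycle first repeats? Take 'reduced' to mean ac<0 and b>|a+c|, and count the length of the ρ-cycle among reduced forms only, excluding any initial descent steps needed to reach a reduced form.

D = 705, ⌊√D⌋ = 26
descent: ρ → (15,15,-8)  [lands on river]
river: ρ → (-8,17,13)
river: ρ → (13,9,-12)
river: ρ → (-12,15,10)
river: ρ → (10,25,-2)
river: ρ → (-2,23,22)
river: ρ → (22,21,-3)
river: ρ → (-3,21,22)
river: ρ → (22,23,-2)
river: ρ → (-2,25,10)
river: ρ → (10,15,-12)
river: ρ → (-12,9,13)
river: ρ → (13,17,-8)
river: ρ → (-8,15,15)
ρ-cycle length = 14 (tail of 1 descent step not counted)

14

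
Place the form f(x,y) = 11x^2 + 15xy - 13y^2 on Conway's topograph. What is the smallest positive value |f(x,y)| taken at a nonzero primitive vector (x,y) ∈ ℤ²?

river: ρ → (-13,11,13)
river: ρ → (13,15,-11)
river: ρ → (-11,7,17)
river: ρ → (17,27,-1)
river: ρ → (-1,27,17)
river: ρ → (17,7,-11)
river: ρ → (-11,15,13)
river: ρ → (13,11,-13)
river: ρ → (-13,15,11)
river: ρ → (11,7,-17)
river: ρ → (-17,27,1)
river: ρ → (1,27,-17)
river: ρ → (-17,7,11)
river: ρ → (11,15,-13)
closes: descent 0, river 14
min |a| on river = 1

1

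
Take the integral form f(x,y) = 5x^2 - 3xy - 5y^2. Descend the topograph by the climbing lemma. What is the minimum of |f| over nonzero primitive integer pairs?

descent: ρ → (-5,3,5)  [lands on river]
river: ρ → (5,7,-3)
river: ρ → (-3,5,7)
river: ρ → (7,9,-1)
river: ρ → (-1,9,7)
river: ρ → (7,5,-3)
river: ρ → (-3,7,5)
river: ρ → (5,3,-5)
river: ρ → (-5,7,3)
river: ρ → (3,5,-7)
river: ρ → (-7,9,1)
river: ρ → (1,9,-7)
river: ρ → (-7,5,3)
river: ρ → (3,7,-5)
closes: descent 1, river 14
min |a| on river = 1

1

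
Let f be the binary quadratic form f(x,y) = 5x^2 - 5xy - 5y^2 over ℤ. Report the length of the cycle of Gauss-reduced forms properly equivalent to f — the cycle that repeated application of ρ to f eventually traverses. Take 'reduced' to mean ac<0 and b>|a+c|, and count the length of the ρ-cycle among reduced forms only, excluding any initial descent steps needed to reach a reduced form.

D = 125, ⌊√D⌋ = 11
descent: ρ → (-5,5,5)  [lands on river]
river: ρ → (5,5,-5)
ρ-cycle length = 2 (tail of 1 descent step not counted)

2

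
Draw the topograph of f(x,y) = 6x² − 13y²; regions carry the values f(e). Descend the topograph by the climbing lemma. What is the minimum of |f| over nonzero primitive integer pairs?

descent: ρ → (-13,0,6)
descent: ρ → (6,12,-7)  [lands on river]
river: ρ → (-7,16,2)
river: ρ → (2,16,-7)
river: ρ → (-7,12,6)
closes: descent 2, river 4
min |a| on river = 2

2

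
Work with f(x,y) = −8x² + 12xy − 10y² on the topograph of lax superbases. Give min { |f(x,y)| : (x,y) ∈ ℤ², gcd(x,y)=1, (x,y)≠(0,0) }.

translate: b→4 (≡-12 mod 16), so (8,-12,10)→(8,4,6)
flip: (8,4,6)→(6,-4,8)
reduced (well bottom): (6,-4,8) with a≤c, −a<b≤a
well minimum |f| = |-6| = 6 (negative-definite)

6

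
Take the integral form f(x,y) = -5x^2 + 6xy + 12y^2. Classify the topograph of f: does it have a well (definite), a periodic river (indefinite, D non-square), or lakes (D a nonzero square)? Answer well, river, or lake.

D = b²−4ac = 6² − 4·(-5)·12 = 276
D > 0 non-square ⇒ indefinite ⇒ periodic river

river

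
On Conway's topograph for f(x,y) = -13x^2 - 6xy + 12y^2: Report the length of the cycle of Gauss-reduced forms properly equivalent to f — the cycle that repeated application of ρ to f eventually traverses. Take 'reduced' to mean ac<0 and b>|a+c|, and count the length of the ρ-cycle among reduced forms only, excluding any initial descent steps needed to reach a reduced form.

D = 660, ⌊√D⌋ = 25
descent: ρ → (12,6,-13)  [lands on river]
river: ρ → (-13,20,5)
river: ρ → (5,20,-13)
river: ρ → (-13,6,12)
river: ρ → (12,18,-7)
river: ρ → (-7,24,3)
river: ρ → (3,24,-7)
river: ρ → (-7,18,12)
ρ-cycle length = 8 (tail of 1 descent step not counted)

8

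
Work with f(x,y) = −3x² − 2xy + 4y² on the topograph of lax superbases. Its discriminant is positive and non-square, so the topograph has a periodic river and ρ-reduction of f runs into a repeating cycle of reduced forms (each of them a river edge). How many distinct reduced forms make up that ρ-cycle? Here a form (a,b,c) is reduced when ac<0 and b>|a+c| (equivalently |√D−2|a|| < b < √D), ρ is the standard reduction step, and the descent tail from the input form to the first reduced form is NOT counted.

D = 52, ⌊√D⌋ = 7
descent: ρ → (4,2,-3)  [lands on river]
river: ρ → (-3,4,3)
river: ρ → (3,2,-4)
river: ρ → (-4,6,1)
river: ρ → (1,6,-4)
river: ρ → (-4,2,3)
river: ρ → (3,4,-3)
river: ρ → (-3,2,4)
river: ρ → (4,6,-1)
river: ρ → (-1,6,4)
ρ-cycle length = 10 (tail of 1 descent step not counted)

10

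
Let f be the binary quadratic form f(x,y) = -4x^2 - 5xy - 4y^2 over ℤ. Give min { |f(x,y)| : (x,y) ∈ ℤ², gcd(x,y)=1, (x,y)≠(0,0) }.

translate: b→-3 (≡5 mod 8), so (4,5,4)→(4,-3,3)
flip: (4,-3,3)→(3,3,4)
reduced (well bottom): (3,3,4) with a≤c, −a<b≤a
well minimum |f| = |-3| = 3 (negative-definite)

3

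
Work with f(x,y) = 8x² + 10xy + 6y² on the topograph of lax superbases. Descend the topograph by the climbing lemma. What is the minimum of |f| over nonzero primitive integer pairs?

translate: b→-6 (≡10 mod 16), so (8,10,6)→(8,-6,4)
flip: (8,-6,4)→(4,6,8)
translate: b→-2 (≡6 mod 8), so (4,6,8)→(4,-2,6)
reduced (well bottom): (4,-2,6) with a≤c, −a<b≤a
well minimum = a = 4

4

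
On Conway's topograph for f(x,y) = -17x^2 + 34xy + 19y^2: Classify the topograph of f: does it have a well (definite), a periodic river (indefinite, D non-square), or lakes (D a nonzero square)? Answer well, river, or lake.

D = b²−4ac = 34² − 4·(-17)·19 = 2448
D > 0 non-square ⇒ indefinite ⇒ periodic river

river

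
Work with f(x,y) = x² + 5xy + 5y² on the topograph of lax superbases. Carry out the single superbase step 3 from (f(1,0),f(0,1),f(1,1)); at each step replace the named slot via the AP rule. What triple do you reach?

start (1,5,11) = (f(1,0),f(0,1),f(1,1))
replace slot 3: 2·(1+5) − 11 = 1 → (1,5,1)

1,5,1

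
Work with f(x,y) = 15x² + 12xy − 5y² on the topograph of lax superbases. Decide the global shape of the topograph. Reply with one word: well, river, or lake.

D = b²−4ac = 12² − 4·15·(-5) = 444
D > 0 non-square ⇒ indefinite ⇒ periodic river

river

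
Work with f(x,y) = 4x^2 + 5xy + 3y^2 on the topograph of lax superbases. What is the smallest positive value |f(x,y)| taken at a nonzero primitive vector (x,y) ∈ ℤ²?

translate: b→-3 (≡5 mod 8), so (4,5,3)→(4,-3,2)
flip: (4,-3,2)→(2,3,4)
translate: b→-1 (≡3 mod 4), so (2,3,4)→(2,-1,3)
reduced (well bottom): (2,-1,3) with a≤c, −a<b≤a
well minimum = a = 2

2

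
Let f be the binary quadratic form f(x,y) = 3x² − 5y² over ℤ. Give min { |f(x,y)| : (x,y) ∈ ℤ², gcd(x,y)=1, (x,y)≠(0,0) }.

descent: ρ → (-5,0,3)
descent: ρ → (3,6,-2)  [lands on river]
river: ρ → (-2,6,3)
closes: descent 2, river 2
min |a| on river = 2

2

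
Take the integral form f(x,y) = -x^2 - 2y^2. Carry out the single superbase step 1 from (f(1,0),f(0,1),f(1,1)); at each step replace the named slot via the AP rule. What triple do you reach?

start (-1,-2,-3) = (f(1,0),f(0,1),f(1,1))
replace slot 1: 2·((-2)+(-3)) − (-1) = -9 → (-9,-2,-3)

-9,-2,-3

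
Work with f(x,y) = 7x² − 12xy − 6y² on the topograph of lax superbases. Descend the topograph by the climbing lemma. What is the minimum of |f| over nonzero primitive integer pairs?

descent: ρ → (-6,12,7)  [lands on river]
river: ρ → (7,16,-2)
river: ρ → (-2,16,7)
river: ρ → (7,12,-6)
closes: descent 1, river 4
min |a| on river = 2

2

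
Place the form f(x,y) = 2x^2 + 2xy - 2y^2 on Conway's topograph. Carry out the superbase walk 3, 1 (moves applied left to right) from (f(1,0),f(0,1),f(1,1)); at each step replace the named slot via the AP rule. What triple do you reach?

start (2,-2,2) = (f(1,0),f(0,1),f(1,1))
replace slot 3: 2·(2+(-2)) − 2 = -2 → (2,-2,-2)
replace slot 1: 2·((-2)+(-2)) − 2 = -10 → (-10,-2,-2)

-10,-2,-2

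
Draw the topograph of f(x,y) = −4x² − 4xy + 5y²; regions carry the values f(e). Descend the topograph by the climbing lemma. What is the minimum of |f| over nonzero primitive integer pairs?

descent: ρ → (5,4,-4)  [lands on river]
river: ρ → (-4,4,5)
river: ρ → (5,6,-3)
river: ρ → (-3,6,5)
closes: descent 1, river 4
min |a| on river = 3

3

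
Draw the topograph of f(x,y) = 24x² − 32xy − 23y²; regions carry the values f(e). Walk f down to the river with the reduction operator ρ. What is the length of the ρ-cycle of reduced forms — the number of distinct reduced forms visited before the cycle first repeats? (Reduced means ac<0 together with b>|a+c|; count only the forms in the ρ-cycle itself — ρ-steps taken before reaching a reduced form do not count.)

D = 3232, ⌊√D⌋ = 56
descent: ρ → (-23,32,24)  [lands on river]
river: ρ → (24,16,-31)
river: ρ → (-31,46,9)
river: ρ → (9,44,-36)
river: ρ → (-36,28,17)
river: ρ → (17,40,-24)
river: ρ → (-24,56,1)
river: ρ → (1,56,-24)
river: ρ → (-24,40,17)
river: ρ → (17,28,-36)
river: ρ → (-36,44,9)
river: ρ → (9,46,-31)
river: ρ → (-31,16,24)
river: ρ → (24,32,-23)
river: ρ → (-23,14,33)
river: ρ → (33,52,-4)
river: ρ → (-4,52,33)
river: ρ → (33,14,-23)
ρ-cycle length = 18 (tail of 1 descent step not counted)

18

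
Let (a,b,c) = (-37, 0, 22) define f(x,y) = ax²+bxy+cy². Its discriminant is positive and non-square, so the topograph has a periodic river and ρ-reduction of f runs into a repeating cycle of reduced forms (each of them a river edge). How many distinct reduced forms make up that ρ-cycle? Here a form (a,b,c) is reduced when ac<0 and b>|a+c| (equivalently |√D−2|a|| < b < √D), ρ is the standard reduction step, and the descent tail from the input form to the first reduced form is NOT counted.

D = 3256, ⌊√D⌋ = 57
descent: ρ → (22,44,-15)  [lands on river]
river: ρ → (-15,46,19)
river: ρ → (19,30,-31)
river: ρ → (-31,32,18)
river: ρ → (18,40,-23)
river: ρ → (-23,52,6)
river: ρ → (6,56,-5)
river: ρ → (-5,54,17)
river: ρ → (17,48,-14)
river: ρ → (-14,36,35)
river: ρ → (35,34,-15)
river: ρ → (-15,56,2)
river: ρ → (2,56,-15)
river: ρ → (-15,34,35)
river: ρ → (35,36,-14)
river: ρ → (-14,48,17)
river: ρ → (17,54,-5)
river: ρ → (-5,56,6)
river: ρ → (6,52,-23)
river: ρ → (-23,40,18)
river: ρ → (18,32,-31)
river: ρ → (-31,30,19)
river: ρ → (19,46,-15)
river: ρ → (-15,44,22)
ρ-cycle length = 24 (tail of 1 descent step not counted)

24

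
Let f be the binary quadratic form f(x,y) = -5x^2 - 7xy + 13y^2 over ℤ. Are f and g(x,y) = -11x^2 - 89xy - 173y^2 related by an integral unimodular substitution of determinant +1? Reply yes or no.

D₁ = 309, D₂ = 309
river cycle of f (length 6): (-5, 13, 7), (7, 15, -3), (-3, 15, 7), (7, 13, -5), (-5, 17, 1), (1, 17, -5)
river cycle of g (length 6): (7, 15, -3), (-3, 15, 7), (7, 13, -5), (-5, 17, 1), (1, 17, -5), (-5, 13, 7)
cycles coincide ⇒ equivalent

yes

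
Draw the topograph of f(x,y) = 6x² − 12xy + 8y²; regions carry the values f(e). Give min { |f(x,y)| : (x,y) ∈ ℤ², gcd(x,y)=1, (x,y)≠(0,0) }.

translate: b→0 (≡-12 mod 12), so (6,-12,8)→(6,0,2)
flip: (6,0,2)→(2,0,6)
reduced (well bottom): (2,0,6) with a≤c, −a<b≤a
well minimum = a = 2

2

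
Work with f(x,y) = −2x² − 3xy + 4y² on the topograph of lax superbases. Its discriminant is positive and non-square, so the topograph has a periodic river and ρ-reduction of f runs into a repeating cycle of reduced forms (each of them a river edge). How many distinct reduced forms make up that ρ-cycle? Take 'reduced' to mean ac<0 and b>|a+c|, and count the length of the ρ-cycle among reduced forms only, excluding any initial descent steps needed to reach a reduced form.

D = 41, ⌊√D⌋ = 6
descent: ρ → (4,3,-2)  [lands on river]
river: ρ → (-2,5,2)
river: ρ → (2,3,-4)
river: ρ → (-4,5,1)
river: ρ → (1,5,-4)
river: ρ → (-4,3,2)
river: ρ → (2,5,-2)
river: ρ → (-2,3,4)
river: ρ → (4,5,-1)
river: ρ → (-1,5,4)
ρ-cycle length = 10 (tail of 1 descent step not counted)

10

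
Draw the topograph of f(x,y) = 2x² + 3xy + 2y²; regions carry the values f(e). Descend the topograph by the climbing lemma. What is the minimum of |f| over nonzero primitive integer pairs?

translate: b→-1 (≡3 mod 4), so (2,3,2)→(2,-1,1)
flip: (2,-1,1)→(1,1,2)
reduced (well bottom): (1,1,2) with a≤c, −a<b≤a
well minimum = a = 1

1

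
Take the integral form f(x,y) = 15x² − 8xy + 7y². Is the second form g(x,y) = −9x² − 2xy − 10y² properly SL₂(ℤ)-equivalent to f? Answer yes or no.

D₁ = -356, D₂ = -356
f: flip: (15,-8,7)→(7,8,15)
f: translate: b→-6 (≡8 mod 14), so (7,8,15)→(7,-6,14)
f: reduced (well bottom): (7,-6,14) with a≤c, −a<b≤a
g is negative-definite; reduce −g:
−g: reduced (well bottom): (9,2,10) with a≤c, −a<b≤a
flip sign back: reduced form of g is (-9,-2,-10)
reduced forms (7, -6, 14) vs (-9, -2, -10) ⇒ inequivalent

no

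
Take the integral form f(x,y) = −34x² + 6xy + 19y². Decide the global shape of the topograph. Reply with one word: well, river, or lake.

D = b²−4ac = 6² − 4·(-34)·19 = 2620
D > 0 non-square ⇒ indefinite ⇒ periodic river

river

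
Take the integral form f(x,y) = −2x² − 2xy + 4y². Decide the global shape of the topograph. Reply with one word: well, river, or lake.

D = b²−4ac = (-2)² − 4·(-2)·4 = 36
D = 6² is a perfect square ⇒ form factors over ℤ ⇒ lakes

lake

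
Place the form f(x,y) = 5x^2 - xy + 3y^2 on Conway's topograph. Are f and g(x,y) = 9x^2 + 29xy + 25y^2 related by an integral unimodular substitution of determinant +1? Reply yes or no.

D₁ = -59, D₂ = -59
f: flip: (5,-1,3)→(3,1,5)
f: reduced (well bottom): (3,1,5) with a≤c, −a<b≤a
g: translate: b→-7 (≡29 mod 18), so (9,29,25)→(9,-7,3)
g: flip: (9,-7,3)→(3,7,9)
g: translate: b→1 (≡7 mod 6), so (3,7,9)→(3,1,5)
g: reduced (well bottom): (3,1,5) with a≤c, −a<b≤a
reduced forms (3, 1, 5) vs (3, 1, 5) ⇒ equivalent

yes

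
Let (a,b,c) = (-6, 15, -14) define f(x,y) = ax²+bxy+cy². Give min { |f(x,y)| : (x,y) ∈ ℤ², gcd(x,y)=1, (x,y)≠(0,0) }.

translate: b→-3 (≡-15 mod 12), so (6,-15,14)→(6,-3,5)
flip: (6,-3,5)→(5,3,6)
reduced (well bottom): (5,3,6) with a≤c, −a<b≤a
well minimum |f| = |-5| = 5 (negative-definite)

5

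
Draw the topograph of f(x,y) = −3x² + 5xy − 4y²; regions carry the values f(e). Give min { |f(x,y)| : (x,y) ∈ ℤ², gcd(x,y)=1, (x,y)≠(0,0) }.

translate: b→1 (≡-5 mod 6), so (3,-5,4)→(3,1,2)
flip: (3,1,2)→(2,-1,3)
reduced (well bottom): (2,-1,3) with a≤c, −a<b≤a
well minimum |f| = |-2| = 2 (negative-definite)

2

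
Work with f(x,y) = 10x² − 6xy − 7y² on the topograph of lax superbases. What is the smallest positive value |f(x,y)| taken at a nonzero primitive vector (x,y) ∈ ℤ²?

descent: ρ → (-7,6,10)  [lands on river]
river: ρ → (10,14,-3)
river: ρ → (-3,16,5)
river: ρ → (5,14,-6)
river: ρ → (-6,10,9)
river: ρ → (9,8,-7)
closes: descent 1, river 6
min |a| on river = 3

3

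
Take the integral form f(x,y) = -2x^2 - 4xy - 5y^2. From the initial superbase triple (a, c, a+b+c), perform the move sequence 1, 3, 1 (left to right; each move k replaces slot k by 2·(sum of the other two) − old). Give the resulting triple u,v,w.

start (-2,-5,-11) = (f(1,0),f(0,1),f(1,1))
replace slot 1: 2·((-5)+(-11)) − (-2) = -30 → (-30,-5,-11)
replace slot 3: 2·((-30)+(-5)) − (-11) = -59 → (-30,-5,-59)
replace slot 1: 2·((-5)+(-59)) − (-30) = -98 → (-98,-5,-59)

-98,-5,-59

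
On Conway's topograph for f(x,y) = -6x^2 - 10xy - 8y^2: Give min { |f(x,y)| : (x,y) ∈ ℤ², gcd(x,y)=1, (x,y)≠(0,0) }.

translate: b→-2 (≡10 mod 12), so (6,10,8)→(6,-2,4)
flip: (6,-2,4)→(4,2,6)
reduced (well bottom): (4,2,6) with a≤c, −a<b≤a
well minimum |f| = |-4| = 4 (negative-definite)

4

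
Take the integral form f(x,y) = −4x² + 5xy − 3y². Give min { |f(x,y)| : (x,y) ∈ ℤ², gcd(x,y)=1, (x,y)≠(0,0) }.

translate: b→3 (≡-5 mod 8), so (4,-5,3)→(4,3,2)
flip: (4,3,2)→(2,-3,4)
translate: b→1 (≡-3 mod 4), so (2,-3,4)→(2,1,3)
reduced (well bottom): (2,1,3) with a≤c, −a<b≤a
well minimum |f| = |-2| = 2 (negative-definite)

2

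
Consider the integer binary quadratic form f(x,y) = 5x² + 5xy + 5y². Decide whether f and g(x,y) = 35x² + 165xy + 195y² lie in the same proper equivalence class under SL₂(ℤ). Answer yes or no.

D₁ = -75, D₂ = -75
f: reduced (well bottom): (5,5,5) with a≤c, −a<b≤a
g: translate: b→25 (≡165 mod 70), so (35,165,195)→(35,25,5)
g: flip: (35,25,5)→(5,-25,35)
g: translate: b→5 (≡-25 mod 10), so (5,-25,35)→(5,5,5)
g: reduced (well bottom): (5,5,5) with a≤c, −a<b≤a
reduced forms (5, 5, 5) vs (5, 5, 5) ⇒ equivalent

yes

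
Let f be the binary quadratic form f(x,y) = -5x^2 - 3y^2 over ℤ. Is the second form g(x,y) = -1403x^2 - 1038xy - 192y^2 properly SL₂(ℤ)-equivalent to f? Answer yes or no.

D₁ = -60, D₂ = -60
f is negative-definite; reduce −f:
−f: flip: (5,0,3)→(3,0,5)
−f: reduced (well bottom): (3,0,5) with a≤c, −a<b≤a
flip sign back: reduced form of f is (-3,0,-5)
g is negative-definite; reduce −g:
−g: flip: (1403,1038,192)→(192,-1038,1403)
−g: translate: b→114 (≡-1038 mod 384), so (192,-1038,1403)→(192,114,17)
−g: flip: (192,114,17)→(17,-114,192)
−g: translate: b→-12 (≡-114 mod 34), so (17,-114,192)→(17,-12,3)
−g: flip: (17,-12,3)→(3,12,17)
−g: translate: b→0 (≡12 mod 6), so (3,12,17)→(3,0,5)
−g: reduced (well bottom): (3,0,5) with a≤c, −a<b≤a
flip sign back: reduced form of g is (-3,0,-5)
reduced forms (-3, 0, -5) vs (-3, 0, -5) ⇒ equivalent

yes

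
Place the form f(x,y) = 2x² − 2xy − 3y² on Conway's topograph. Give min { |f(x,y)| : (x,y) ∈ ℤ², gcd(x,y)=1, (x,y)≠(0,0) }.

descent: ρ → (-3,2,2)  [lands on river]
river: ρ → (2,2,-3)
river: ρ → (-3,4,1)
river: ρ → (1,4,-3)
closes: descent 1, river 4
min |a| on river = 1

1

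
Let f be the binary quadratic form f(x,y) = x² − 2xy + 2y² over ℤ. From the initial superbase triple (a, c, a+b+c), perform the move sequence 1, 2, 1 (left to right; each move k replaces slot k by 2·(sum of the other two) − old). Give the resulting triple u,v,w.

start (1,2,1) = (f(1,0),f(0,1),f(1,1))
replace slot 1: 2·(2+1) − 1 = 5 → (5,2,1)
replace slot 2: 2·(5+1) − 2 = 10 → (5,10,1)
replace slot 1: 2·(10+1) − 5 = 17 → (17,10,1)

17,10,1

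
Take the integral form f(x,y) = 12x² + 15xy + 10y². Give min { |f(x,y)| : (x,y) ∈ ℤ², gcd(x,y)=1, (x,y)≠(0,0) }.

translate: b→-9 (≡15 mod 24), so (12,15,10)→(12,-9,7)
flip: (12,-9,7)→(7,9,12)
translate: b→-5 (≡9 mod 14), so (7,9,12)→(7,-5,10)
reduced (well bottom): (7,-5,10) with a≤c, −a<b≤a
well minimum = a = 7

7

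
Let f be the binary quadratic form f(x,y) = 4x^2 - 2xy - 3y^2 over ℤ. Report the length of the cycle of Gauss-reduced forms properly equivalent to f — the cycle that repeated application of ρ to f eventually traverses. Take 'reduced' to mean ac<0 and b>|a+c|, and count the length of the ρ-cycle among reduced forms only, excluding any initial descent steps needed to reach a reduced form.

D = 52, ⌊√D⌋ = 7
descent: ρ → (-3,2,4)  [lands on river]
river: ρ → (4,6,-1)
river: ρ → (-1,6,4)
river: ρ → (4,2,-3)
river: ρ → (-3,4,3)
river: ρ → (3,2,-4)
river: ρ → (-4,6,1)
river: ρ → (1,6,-4)
river: ρ → (-4,2,3)
river: ρ → (3,4,-3)
ρ-cycle length = 10 (tail of 1 descent step not counted)

10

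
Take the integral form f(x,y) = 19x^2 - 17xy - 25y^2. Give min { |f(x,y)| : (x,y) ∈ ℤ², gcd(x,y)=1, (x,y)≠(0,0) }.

descent: ρ → (-25,17,19)  [lands on river]
river: ρ → (19,21,-23)
river: ρ → (-23,25,17)
river: ρ → (17,43,-5)
river: ρ → (-5,37,41)
river: ρ → (41,45,-1)
river: ρ → (-1,45,41)
river: ρ → (41,37,-5)
river: ρ → (-5,43,17)
river: ρ → (17,25,-23)
river: ρ → (-23,21,19)
river: ρ → (19,17,-25)
river: ρ → (-25,33,11)
river: ρ → (11,33,-25)
closes: descent 1, river 14
min |a| on river = 1

1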